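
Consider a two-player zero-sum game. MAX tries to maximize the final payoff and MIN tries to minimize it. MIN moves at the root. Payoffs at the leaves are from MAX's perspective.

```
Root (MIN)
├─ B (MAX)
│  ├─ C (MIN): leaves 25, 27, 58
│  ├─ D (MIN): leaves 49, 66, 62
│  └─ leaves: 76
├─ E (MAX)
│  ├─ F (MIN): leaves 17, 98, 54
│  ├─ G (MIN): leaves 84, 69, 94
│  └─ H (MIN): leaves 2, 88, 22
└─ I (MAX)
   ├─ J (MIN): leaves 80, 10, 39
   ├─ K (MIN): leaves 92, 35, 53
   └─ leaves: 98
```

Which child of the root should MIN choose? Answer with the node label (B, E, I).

C (MIN): min(25, 27, 58) = 25
D (MIN): min(49, 66, 62) = 49
B (MAX): max(25, 49, 76) = 76
F (MIN): min(17, 98, 54) = 17
G (MIN): min(84, 69, 94) = 69
H (MIN): min(2, 88, 22) = 2
E (MAX): max(17, 69, 2) = 69
J (MIN): min(80, 10, 39) = 10
K (MIN): min(92, 35, 53) = 35
I (MAX): max(10, 35, 98) = 98
Root (MIN): min(76, 69, 98) = 69
MIN picks the child with the lowest value: E (value 69).

E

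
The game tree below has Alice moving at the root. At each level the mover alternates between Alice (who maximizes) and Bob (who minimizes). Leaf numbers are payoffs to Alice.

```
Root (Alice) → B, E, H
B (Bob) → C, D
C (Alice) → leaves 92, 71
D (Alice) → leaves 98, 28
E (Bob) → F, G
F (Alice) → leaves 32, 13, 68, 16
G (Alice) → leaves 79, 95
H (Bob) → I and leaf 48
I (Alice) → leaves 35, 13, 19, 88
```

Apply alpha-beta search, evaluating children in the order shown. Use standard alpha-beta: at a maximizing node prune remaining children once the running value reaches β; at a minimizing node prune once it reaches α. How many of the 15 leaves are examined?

11

C [α=-∞,β=+∞]: v=92
D [α=-∞,β=92]: v=98 after child 1 ≥ β → β-cutoff, skip 1
B [α=-∞,β=+∞]: v=92
F [α=92,β=+∞]: v=68
E [α=92,β=+∞]: v=68 after child 1 ≤ α → α-cutoff, skip 1
I [α=92,β=+∞]: v=88
H [α=92,β=+∞]: v=88 after child 1 ≤ α → α-cutoff, skip 1
Root [α=-∞,β=+∞]: v=92
Leaves evaluated: 11 of 15.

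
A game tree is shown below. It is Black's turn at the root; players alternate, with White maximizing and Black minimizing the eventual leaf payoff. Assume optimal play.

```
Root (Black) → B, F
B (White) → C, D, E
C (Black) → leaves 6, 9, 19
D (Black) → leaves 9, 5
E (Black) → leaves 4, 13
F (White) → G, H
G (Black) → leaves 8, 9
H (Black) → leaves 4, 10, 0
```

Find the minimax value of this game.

C (Black): min(6, 9, 19) = 6
D (Black): min(9, 5) = 5
E (Black): min(4, 13) = 4
B (White): max(6, 5, 4) = 6
G (Black): min(8, 9) = 8
H (Black): min(4, 10, 0) = 0
F (White): max(8, 0) = 8
Root (Black): min(6, 8) = 6

6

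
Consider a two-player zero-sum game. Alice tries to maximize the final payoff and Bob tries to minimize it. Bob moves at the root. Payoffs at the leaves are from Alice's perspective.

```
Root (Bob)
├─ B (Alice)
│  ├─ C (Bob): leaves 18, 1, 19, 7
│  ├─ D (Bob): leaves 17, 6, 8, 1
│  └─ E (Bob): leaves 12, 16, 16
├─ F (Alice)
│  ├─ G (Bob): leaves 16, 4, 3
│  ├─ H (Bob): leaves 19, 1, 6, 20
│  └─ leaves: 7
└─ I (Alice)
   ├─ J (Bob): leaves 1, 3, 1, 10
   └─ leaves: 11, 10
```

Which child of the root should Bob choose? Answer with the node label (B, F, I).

F

C (Bob): min(18, 1, 19, 7) = 1
D (Bob): min(17, 6, 8, 1) = 1
E (Bob): min(12, 16, 16) = 12
B (Alice): max(1, 1, 12) = 12
G (Bob): min(16, 4, 3) = 3
H (Bob): min(19, 1, 6, 20) = 1
F (Alice): max(3, 1, 7) = 7
J (Bob): min(1, 3, 1, 10) = 1
I (Alice): max(1, 11, 10) = 11
Root (Bob): min(12, 7, 11) = 7
Bob picks the child with the lowest value: F (value 7).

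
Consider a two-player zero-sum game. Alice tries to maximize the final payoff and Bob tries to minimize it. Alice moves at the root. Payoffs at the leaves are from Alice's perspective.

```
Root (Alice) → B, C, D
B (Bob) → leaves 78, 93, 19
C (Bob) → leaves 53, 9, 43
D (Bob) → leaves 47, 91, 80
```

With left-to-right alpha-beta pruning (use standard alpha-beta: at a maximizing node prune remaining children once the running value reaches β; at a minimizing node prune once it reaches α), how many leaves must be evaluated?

B [α=-∞,β=+∞]: v=19
C [α=19,β=+∞]: v=9 after child 2 ≤ α → α-cutoff, skip 1
D [α=19,β=+∞]: v=47
Root [α=-∞,β=+∞]: v=47
Leaves evaluated: 8 of 9.

8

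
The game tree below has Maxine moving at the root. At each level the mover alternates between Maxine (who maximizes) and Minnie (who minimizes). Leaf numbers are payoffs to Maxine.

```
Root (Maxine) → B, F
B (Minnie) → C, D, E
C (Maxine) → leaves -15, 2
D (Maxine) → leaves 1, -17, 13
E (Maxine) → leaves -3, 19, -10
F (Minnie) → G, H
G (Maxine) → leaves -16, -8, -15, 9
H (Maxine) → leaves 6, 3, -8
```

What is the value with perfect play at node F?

G: max(-16, -8, -15, 9) = 9
H: max(6, 3, -8) = 6
F: min(9, 6) = 6

6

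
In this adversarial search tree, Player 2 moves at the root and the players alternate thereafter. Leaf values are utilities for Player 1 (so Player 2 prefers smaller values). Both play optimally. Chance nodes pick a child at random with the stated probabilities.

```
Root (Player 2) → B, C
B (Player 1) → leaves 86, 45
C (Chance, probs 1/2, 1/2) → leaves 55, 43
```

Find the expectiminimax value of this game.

49

B (Player 1): max(86, 45) = 86
C (Chance): 1/2·55 + 1/2·43 = 49
Root (Player 2): min(86, 49) = 49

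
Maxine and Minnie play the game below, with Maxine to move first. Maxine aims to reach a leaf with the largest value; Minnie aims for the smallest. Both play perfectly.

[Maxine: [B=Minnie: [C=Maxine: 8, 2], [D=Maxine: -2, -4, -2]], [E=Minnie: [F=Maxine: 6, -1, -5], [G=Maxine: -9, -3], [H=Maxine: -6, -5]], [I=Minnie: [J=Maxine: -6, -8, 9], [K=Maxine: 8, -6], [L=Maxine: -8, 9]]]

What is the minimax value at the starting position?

C (Maxine): max(8, 2) = 8
D (Maxine): max(-2, -4, -2) = -2
B (Minnie): min(8, -2) = -2
F (Maxine): max(6, -1, -5) = 6
G (Maxine): max(-9, -3) = -3
H (Maxine): max(-6, -5) = -5
E (Minnie): min(6, -3, -5) = -5
J (Maxine): max(-6, -8, 9) = 9
K (Maxine): max(8, -6) = 8
L (Maxine): max(-8, 9) = 9
I (Minnie): min(9, 8, 9) = 8
Root (Maxine): max(-2, -5, 8) = 8

8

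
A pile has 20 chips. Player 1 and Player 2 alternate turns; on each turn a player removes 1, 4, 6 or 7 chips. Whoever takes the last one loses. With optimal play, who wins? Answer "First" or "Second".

First

Compute winning (W) and losing (L) positions by backward induction:
i:   0  1  2  3  4  5  6  7  8  9 10 11 12 13 14 15 16 17 18 19 20
     W  L  W  L  W  W  L  W  W  W  W  L  W  W  L  W  L  W  W  L  W
Position 20 is W, so the first player wins.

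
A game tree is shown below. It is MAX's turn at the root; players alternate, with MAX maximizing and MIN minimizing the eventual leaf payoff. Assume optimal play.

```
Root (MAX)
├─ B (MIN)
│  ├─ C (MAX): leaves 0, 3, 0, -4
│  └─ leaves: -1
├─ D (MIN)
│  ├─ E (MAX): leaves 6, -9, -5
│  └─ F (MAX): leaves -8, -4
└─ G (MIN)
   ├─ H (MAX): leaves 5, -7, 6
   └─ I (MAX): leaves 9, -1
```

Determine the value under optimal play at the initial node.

6

C (MAX): max(0, 3, 0, -4) = 3
B (MIN): min(3, -1) = -1
E (MAX): max(6, -9, -5) = 6
F (MAX): max(-8, -4) = -4
D (MIN): min(6, -4) = -4
H (MAX): max(5, -7, 6) = 6
I (MAX): max(9, -1) = 9
G (MIN): min(6, 9) = 6
Root (MAX): max(-1, -4, 6) = 6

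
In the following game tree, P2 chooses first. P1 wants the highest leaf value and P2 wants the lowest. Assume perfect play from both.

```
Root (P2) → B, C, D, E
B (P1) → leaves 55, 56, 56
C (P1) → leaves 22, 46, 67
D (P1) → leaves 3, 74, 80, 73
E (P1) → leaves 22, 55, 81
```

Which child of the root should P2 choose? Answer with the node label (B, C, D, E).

B

B (P1): max(55, 56, 56) = 56
C (P1): max(22, 46, 67) = 67
D (P1): max(3, 74, 80, 73) = 80
E (P1): max(22, 55, 81) = 81
Root (P2): min(56, 67, 80, 81) = 56
P2 picks the child with the lowest value: B (value 56).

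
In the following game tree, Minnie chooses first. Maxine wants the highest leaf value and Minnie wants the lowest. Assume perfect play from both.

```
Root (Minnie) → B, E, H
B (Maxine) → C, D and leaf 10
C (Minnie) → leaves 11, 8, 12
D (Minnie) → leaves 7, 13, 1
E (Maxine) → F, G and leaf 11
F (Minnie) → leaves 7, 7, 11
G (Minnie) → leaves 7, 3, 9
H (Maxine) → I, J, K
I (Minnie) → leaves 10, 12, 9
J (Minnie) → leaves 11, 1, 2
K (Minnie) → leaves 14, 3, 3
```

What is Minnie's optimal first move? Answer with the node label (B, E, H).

H

C (Minnie): min(11, 8, 12) = 8
D (Minnie): min(7, 13, 1) = 1
B (Maxine): max(8, 1, 10) = 10
F (Minnie): min(7, 7, 11) = 7
G (Minnie): min(7, 3, 9) = 3
E (Maxine): max(7, 3, 11) = 11
I (Minnie): min(10, 12, 9) = 9
J (Minnie): min(11, 1, 2) = 1
K (Minnie): min(14, 3, 3) = 3
H (Maxine): max(9, 1, 3) = 9
Root (Minnie): min(10, 11, 9) = 9
Minnie picks the child with the lowest value: H (value 9).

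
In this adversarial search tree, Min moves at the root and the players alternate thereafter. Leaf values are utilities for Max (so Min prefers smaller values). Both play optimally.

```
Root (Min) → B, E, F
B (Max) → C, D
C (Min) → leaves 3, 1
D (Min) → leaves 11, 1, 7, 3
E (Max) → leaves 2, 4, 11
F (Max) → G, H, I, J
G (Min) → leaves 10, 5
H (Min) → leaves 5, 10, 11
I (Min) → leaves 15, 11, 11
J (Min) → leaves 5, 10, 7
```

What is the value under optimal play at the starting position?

C (Min): min(3, 1) = 1
D (Min): min(11, 1, 7, 3) = 1
B (Max): max(1, 1) = 1
E (Max): max(2, 4, 11) = 11
G (Min): min(10, 5) = 5
H (Min): min(5, 10, 11) = 5
I (Min): min(15, 11, 11) = 11
J (Min): min(5, 10, 7) = 5
F (Max): max(5, 5, 11, 5) = 11
Root (Min): min(1, 11, 11) = 1

1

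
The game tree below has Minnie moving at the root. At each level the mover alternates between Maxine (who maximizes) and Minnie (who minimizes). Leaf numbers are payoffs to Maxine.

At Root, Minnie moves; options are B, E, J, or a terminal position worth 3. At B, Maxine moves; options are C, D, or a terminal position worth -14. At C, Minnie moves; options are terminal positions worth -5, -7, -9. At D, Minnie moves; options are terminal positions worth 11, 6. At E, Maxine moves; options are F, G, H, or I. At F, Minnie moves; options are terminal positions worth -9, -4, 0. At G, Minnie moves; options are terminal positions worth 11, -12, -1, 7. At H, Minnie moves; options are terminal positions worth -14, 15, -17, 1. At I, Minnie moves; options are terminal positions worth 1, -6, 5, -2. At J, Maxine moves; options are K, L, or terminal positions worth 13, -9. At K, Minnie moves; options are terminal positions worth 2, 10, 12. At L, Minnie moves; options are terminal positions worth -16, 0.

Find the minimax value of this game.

-6

C (Minnie): min(-5, -7, -9) = -9
D (Minnie): min(11, 6) = 6
B (Maxine): max(-9, 6, -14) = 6
F (Minnie): min(-9, -4, 0) = -9
G (Minnie): min(11, -12, -1, 7) = -12
H (Minnie): min(-14, 15, -17, 1) = -17
I (Minnie): min(1, -6, 5, -2) = -6
E (Maxine): max(-9, -12, -17, -6) = -6
K (Minnie): min(2, 10, 12) = 2
L (Minnie): min(-16, 0) = -16
J (Maxine): max(2, -16, 13, -9) = 13
Root (Minnie): min(6, -6, 13, 3) = -6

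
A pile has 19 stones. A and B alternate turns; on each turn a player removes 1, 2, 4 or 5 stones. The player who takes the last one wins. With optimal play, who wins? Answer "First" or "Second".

First

Compute winning (W) and losing (L) positions by backward induction:
i:   0  1  2  3  4  5  6  7  8  9 10 11 12 13 14 15 16 17 18 19
     L  W  W  L  W  W  L  W  W  L  W  W  L  W  W  L  W  W  L  W
Position 19 is W, so the first player wins.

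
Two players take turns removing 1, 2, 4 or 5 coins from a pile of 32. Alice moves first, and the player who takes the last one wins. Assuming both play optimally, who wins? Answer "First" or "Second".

First

Mark each pile size as W (mover wins) or L (mover loses):
i:   0  1  2  3  4  5  6  7  8  9 10 11 12 13 14 15 16 17 18 19 20 21 22 23 24 25 26 27 28 29 30 31 32
     L  W  W  L  W  W  L  W  W  L  W  W  L  W  W  L  W  W  L  W  W  L  W  W  L  W  W  L  W  W  L  W  W
Position 32 is W, so the first player wins.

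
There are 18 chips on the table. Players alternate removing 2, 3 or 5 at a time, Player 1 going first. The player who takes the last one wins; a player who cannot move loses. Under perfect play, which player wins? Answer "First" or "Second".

First

Positions where the player to move wins (W) vs loses (L):
i:   0  1  2  3  4  5  6  7  8  9 10 11 12 13 14 15 16 17 18
     L  L  W  W  W  W  W  L  L  W  W  W  W  W  L  L  W  W  W
Position 18 is W, so the first player wins.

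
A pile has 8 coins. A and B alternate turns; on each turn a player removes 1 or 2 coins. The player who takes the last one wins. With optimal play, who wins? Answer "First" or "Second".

First

Compute winning (W) and losing (L) positions by backward induction:
i:   0  1  2  3  4  5  6  7  8
     L  W  W  L  W  W  L  W  W
Position 8 is W, so the first player wins.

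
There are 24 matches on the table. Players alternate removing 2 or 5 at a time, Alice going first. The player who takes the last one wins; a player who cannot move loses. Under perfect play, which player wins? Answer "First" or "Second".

First

Mark each pile size as W (mover wins) or L (mover loses):
i:   0  1  2  3  4  5  6  7  8  9 10 11 12 13 14 15 16 17 18 19 20 21 22 23 24
     L  L  W  W  L  W  W  L  L  W  W  L  W  W  L  L  W  W  L  W  W  L  L  W  W
Position 24 is W, so the first player wins.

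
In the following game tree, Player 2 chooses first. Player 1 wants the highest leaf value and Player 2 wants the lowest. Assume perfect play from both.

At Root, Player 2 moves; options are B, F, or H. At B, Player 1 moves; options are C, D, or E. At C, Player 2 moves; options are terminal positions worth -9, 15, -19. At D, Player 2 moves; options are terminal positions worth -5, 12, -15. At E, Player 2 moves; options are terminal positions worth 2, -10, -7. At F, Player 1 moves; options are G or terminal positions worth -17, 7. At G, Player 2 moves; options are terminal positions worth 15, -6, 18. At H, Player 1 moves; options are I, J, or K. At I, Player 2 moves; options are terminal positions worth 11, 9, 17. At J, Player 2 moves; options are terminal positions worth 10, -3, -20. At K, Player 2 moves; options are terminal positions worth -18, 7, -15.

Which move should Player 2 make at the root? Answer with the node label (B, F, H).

B

C (Player 2): min(-9, 15, -19) = -19
D (Player 2): min(-5, 12, -15) = -15
E (Player 2): min(2, -10, -7) = -10
B (Player 1): max(-19, -15, -10) = -10
G (Player 2): min(15, -6, 18) = -6
F (Player 1): max(-6, -17, 7) = 7
I (Player 2): min(11, 9, 17) = 9
J (Player 2): min(10, -3, -20) = -20
K (Player 2): min(-18, 7, -15) = -18
H (Player 1): max(9, -20, -18) = 9
Root (Player 2): min(-10, 7, 9) = -10
Player 2 picks the child with the lowest value: B (value -10).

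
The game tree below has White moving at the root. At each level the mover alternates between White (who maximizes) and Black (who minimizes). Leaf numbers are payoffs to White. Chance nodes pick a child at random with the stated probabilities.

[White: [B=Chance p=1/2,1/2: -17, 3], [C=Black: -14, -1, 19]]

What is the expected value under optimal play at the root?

B (Chance): 1/2·-17 + 1/2·3 = -7
C (Black): min(-14, -1, 19) = -14
Root (White): max(-7, -14) = -7

-7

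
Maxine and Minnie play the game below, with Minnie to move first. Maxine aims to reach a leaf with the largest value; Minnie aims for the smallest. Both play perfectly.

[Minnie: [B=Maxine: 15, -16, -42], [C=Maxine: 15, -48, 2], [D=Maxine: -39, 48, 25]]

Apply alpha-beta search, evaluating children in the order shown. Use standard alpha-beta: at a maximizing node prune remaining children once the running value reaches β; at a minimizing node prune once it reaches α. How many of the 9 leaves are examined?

B [α=-∞,β=+∞]: v=15
C [α=-∞,β=15]: v=15 after child 1 ≥ β → β-cutoff, skip 2
D [α=-∞,β=15]: v=48 after child 2 ≥ β → β-cutoff, skip 1
Root [α=-∞,β=+∞]: v=15
Leaves evaluated: 6 of 9.

6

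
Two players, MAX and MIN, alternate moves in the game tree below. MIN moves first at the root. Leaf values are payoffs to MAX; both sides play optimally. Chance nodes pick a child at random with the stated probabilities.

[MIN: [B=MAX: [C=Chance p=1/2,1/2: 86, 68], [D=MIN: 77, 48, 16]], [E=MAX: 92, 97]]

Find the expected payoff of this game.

77

C (Chance): 1/2·86 + 1/2·68 = 77
D (MIN): min(77, 48, 16) = 16
B (MAX): max(77, 16) = 77
E (MAX): max(92, 97) = 97
Root (MIN): min(77, 97) = 77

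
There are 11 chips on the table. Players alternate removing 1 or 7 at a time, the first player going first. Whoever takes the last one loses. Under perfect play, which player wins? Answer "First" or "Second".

Second

Compute winning (W) and losing (L) positions by backward induction:
i:   0  1  2  3  4  5  6  7  8  9 10 11
     W  L  W  L  W  L  W  L  W  L  W  L
Position 11 is L, so the second player wins.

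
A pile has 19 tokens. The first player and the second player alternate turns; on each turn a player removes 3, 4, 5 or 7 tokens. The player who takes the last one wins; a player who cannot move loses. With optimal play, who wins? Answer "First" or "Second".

First

Mark each pile size as W (mover wins) or L (mover loses):
i:   0  1  2  3  4  5  6  7  8  9 10 11 12 13 14 15 16 17 18 19
     L  L  L  W  W  W  W  W  W  W  L  L  L  W  W  W  W  W  W  W
Position 19 is W, so the first player wins.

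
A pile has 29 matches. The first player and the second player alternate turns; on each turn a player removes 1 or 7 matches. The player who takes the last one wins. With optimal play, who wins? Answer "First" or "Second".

Mark each pile size as W (mover wins) or L (mover loses):
i:   0  1  2  3  4  5  6  7  8  9 10 11 12 13 14 15 16 17 18 19 20 21 22 23 24 25 26 27 28 29
     L  W  L  W  L  W  L  W  L  W  L  W  L  W  L  W  L  W  L  W  L  W  L  W  L  W  L  W  L  W
Position 29 is W, so the first player wins.

First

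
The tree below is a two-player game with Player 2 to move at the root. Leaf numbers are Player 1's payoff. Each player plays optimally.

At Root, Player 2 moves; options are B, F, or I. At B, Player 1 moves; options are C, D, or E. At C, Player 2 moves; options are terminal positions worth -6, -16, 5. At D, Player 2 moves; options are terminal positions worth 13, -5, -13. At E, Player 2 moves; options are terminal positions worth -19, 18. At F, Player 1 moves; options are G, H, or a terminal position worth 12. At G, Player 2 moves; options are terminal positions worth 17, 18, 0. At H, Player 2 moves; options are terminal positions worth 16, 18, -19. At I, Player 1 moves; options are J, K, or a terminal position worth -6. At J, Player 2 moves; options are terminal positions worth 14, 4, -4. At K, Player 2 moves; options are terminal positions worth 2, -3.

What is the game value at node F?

G: min(17, 18, 0) = 0
H: min(16, 18, -19) = -19
F: max(0, -19, 12) = 12

12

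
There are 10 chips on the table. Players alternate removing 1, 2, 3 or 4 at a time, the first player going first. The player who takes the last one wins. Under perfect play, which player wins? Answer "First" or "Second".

Second

Mark each pile size as W (mover wins) or L (mover loses):
i:   0  1  2  3  4  5  6  7  8  9 10
     L  W  W  W  W  L  W  W  W  W  L
Position 10 is L, so the second player wins.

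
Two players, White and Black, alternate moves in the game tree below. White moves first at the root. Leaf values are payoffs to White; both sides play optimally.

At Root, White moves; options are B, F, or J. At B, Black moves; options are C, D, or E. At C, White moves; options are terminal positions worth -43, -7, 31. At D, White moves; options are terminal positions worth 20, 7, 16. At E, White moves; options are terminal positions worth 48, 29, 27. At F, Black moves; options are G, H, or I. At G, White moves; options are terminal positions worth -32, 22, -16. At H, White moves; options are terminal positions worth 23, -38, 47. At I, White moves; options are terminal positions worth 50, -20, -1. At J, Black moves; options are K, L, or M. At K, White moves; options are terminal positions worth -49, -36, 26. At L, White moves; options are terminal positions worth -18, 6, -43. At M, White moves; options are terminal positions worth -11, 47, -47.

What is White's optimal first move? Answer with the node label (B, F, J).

F

C (White): max(-43, -7, 31) = 31
D (White): max(20, 7, 16) = 20
E (White): max(48, 29, 27) = 48
B (Black): min(31, 20, 48) = 20
G (White): max(-32, 22, -16) = 22
H (White): max(23, -38, 47) = 47
I (White): max(50, -20, -1) = 50
F (Black): min(22, 47, 50) = 22
K (White): max(-49, -36, 26) = 26
L (White): max(-18, 6, -43) = 6
M (White): max(-11, 47, -47) = 47
J (Black): min(26, 6, 47) = 6
Root (White): max(20, 22, 6) = 22
White picks the child with the highest value: F (value 22).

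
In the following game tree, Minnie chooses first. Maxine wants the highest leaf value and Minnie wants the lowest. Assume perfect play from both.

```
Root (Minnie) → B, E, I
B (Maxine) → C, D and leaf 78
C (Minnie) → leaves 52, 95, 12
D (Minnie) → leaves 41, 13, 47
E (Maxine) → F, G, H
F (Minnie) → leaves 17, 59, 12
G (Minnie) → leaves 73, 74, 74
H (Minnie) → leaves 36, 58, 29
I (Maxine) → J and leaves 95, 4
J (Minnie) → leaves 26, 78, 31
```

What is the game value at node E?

73

F: min(17, 59, 12) = 12
G: min(73, 74, 74) = 73
H: min(36, 58, 29) = 29
E: max(12, 73, 29) = 73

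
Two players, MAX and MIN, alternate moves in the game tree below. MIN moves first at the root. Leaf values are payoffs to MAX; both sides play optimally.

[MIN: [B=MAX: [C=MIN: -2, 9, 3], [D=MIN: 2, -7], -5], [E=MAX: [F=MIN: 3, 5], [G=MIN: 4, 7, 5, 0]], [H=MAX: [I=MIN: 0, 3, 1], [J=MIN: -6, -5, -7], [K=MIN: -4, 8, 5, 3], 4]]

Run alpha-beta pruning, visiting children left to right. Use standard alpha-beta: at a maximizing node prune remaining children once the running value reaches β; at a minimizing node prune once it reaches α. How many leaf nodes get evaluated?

C [α=-∞,β=+∞]: v=-2
D [α=-2,β=+∞]: v=-7
B [α=-∞,β=+∞]: v=-2
F [α=-∞,β=-2]: v=3
E [α=-∞,β=-2]: v=3 after child 1 ≥ β → β-cutoff, skip 1
I [α=-∞,β=-2]: v=0
H [α=-∞,β=-2]: v=0 after child 1 ≥ β → β-cutoff, skip 3
Root [α=-∞,β=+∞]: v=-2
Leaves evaluated: 11 of 23.

11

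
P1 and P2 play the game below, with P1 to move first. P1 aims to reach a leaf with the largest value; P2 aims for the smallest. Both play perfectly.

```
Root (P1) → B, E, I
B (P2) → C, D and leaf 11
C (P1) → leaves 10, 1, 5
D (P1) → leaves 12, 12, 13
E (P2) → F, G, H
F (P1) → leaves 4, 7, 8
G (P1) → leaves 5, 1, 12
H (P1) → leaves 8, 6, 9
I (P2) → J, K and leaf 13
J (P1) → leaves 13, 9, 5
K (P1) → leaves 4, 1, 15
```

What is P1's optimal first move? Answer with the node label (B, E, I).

I

C (P1): max(10, 1, 5) = 10
D (P1): max(12, 12, 13) = 13
B (P2): min(10, 13, 11) = 10
F (P1): max(4, 7, 8) = 8
G (P1): max(5, 1, 12) = 12
H (P1): max(8, 6, 9) = 9
E (P2): min(8, 12, 9) = 8
J (P1): max(13, 9, 5) = 13
K (P1): max(4, 1, 15) = 15
I (P2): min(13, 15, 13) = 13
Root (P1): max(10, 8, 13) = 13
P1 picks the child with the highest value: I (value 13).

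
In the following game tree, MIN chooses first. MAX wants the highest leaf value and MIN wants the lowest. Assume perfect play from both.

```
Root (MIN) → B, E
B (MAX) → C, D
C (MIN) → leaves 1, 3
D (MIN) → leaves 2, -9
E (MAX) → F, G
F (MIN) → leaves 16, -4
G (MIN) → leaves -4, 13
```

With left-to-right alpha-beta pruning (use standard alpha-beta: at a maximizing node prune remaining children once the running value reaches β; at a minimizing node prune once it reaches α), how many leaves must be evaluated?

C [α=-∞,β=+∞]: v=1
D [α=1,β=+∞]: v=-9
B [α=-∞,β=+∞]: v=1
F [α=-∞,β=1]: v=-4
G [α=-4,β=1]: v=-4 after child 1 ≤ α → α-cutoff, skip 1
E [α=-∞,β=1]: v=-4
Root [α=-∞,β=+∞]: v=-4
Leaves evaluated: 7 of 8.

7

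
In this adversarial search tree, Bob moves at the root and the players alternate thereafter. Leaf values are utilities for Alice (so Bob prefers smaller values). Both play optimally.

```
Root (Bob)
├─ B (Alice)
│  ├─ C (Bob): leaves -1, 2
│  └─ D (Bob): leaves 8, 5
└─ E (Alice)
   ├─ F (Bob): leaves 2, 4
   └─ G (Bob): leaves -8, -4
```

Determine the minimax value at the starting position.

2

C (Bob): min(-1, 2) = -1
D (Bob): min(8, 5) = 5
B (Alice): max(-1, 5) = 5
F (Bob): min(2, 4) = 2
G (Bob): min(-8, -4) = -8
E (Alice): max(2, -8) = 2
Root (Bob): min(5, 2) = 2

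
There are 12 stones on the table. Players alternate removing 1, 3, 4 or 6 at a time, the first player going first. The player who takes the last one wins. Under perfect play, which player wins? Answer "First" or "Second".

First

Compute winning (W) and losing (L) positions by backward induction:
i:   0  1  2  3  4  5  6  7  8  9 10 11 12
     L  W  L  W  W  W  W  L  W  L  W  W  W
Position 12 is W, so the first player wins.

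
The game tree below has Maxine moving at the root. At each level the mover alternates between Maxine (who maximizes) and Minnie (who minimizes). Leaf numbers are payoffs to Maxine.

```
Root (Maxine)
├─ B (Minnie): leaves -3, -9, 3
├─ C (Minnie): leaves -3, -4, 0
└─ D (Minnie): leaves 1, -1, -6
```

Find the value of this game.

B (Minnie): min(-3, -9, 3) = -9
C (Minnie): min(-3, -4, 0) = -4
D (Minnie): min(1, -1, -6) = -6
Root (Maxine): max(-9, -4, -6) = -4

-4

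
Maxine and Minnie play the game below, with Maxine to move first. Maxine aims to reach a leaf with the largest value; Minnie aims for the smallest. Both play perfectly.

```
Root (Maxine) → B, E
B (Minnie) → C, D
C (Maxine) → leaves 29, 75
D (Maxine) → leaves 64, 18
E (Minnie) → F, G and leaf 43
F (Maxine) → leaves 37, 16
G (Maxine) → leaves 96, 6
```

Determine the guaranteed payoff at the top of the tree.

C (Maxine): max(29, 75) = 75
D (Maxine): max(64, 18) = 64
B (Minnie): min(75, 64) = 64
F (Maxine): max(37, 16) = 37
G (Maxine): max(96, 6) = 96
E (Minnie): min(37, 96, 43) = 37
Root (Maxine): max(64, 37) = 64

64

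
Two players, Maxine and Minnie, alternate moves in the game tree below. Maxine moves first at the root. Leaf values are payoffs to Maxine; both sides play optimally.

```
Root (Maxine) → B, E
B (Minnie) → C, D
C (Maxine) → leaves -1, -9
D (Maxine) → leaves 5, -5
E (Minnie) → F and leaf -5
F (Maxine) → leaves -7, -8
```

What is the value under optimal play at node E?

F: max(-7, -8) = -7
E: min(-7, -5) = -7

-7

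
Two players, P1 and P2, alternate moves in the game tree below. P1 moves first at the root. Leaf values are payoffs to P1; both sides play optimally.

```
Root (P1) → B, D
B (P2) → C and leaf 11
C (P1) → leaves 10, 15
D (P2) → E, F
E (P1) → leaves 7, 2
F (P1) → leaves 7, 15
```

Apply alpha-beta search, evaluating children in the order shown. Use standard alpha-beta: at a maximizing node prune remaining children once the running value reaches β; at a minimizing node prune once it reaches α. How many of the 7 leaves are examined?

C [α=-∞,β=+∞]: v=15
B [α=-∞,β=+∞]: v=11
E [α=11,β=+∞]: v=7
D [α=11,β=+∞]: v=7 after child 1 ≤ α → α-cutoff, skip 1
Root [α=-∞,β=+∞]: v=11
Leaves evaluated: 5 of 7.

5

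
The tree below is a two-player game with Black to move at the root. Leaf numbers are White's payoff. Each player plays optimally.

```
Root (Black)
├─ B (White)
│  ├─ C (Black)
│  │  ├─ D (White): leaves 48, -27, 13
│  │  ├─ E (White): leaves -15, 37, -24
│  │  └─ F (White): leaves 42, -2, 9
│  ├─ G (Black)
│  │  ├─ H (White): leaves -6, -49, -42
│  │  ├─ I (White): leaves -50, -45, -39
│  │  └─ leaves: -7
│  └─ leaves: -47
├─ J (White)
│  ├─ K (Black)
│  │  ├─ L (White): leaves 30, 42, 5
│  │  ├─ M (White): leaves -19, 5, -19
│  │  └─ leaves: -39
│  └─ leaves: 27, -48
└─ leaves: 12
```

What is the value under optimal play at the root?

12

D (White): max(48, -27, 13) = 48
E (White): max(-15, 37, -24) = 37
F (White): max(42, -2, 9) = 42
C (Black): min(48, 37, 42) = 37
H (White): max(-6, -49, -42) = -6
I (White): max(-50, -45, -39) = -39
G (Black): min(-6, -39, -7) = -39
B (White): max(37, -39, -47) = 37
L (White): max(30, 42, 5) = 42
M (White): max(-19, 5, -19) = 5
K (Black): min(42, 5, -39) = -39
J (White): max(-39, 27, -48) = 27
Root (Black): min(37, 27, 12) = 12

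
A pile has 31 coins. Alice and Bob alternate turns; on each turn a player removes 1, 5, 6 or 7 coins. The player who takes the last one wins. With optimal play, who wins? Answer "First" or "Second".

First

W/L table (W = player to move can force a win):
i:   0  1  2  3  4  5  6  7  8  9 10 11 12 13 14 15 16 17 18 19 20 21 22 23 24 25 26 27 28 29 30 31
     L  W  L  W  L  W  W  W  W  W  W  W  L  W  L  W  L  W  W  W  W  W  W  W  L  W  L  W  L  W  W  W
Position 31 is W, so the first player wins.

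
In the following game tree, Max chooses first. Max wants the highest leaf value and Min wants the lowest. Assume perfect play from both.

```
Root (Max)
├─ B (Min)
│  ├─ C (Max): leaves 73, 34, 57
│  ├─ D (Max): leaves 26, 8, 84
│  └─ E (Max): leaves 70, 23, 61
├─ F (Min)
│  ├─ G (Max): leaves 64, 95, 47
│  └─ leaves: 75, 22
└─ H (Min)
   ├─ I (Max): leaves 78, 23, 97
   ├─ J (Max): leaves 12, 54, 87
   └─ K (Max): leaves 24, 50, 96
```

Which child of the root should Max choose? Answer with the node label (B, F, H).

H

C (Max): max(73, 34, 57) = 73
D (Max): max(26, 8, 84) = 84
E (Max): max(70, 23, 61) = 70
B (Min): min(73, 84, 70) = 70
G (Max): max(64, 95, 47) = 95
F (Min): min(95, 75, 22) = 22
I (Max): max(78, 23, 97) = 97
J (Max): max(12, 54, 87) = 87
K (Max): max(24, 50, 96) = 96
H (Min): min(97, 87, 96) = 87
Root (Max): max(70, 22, 87) = 87
Max picks the child with the highest value: H (value 87).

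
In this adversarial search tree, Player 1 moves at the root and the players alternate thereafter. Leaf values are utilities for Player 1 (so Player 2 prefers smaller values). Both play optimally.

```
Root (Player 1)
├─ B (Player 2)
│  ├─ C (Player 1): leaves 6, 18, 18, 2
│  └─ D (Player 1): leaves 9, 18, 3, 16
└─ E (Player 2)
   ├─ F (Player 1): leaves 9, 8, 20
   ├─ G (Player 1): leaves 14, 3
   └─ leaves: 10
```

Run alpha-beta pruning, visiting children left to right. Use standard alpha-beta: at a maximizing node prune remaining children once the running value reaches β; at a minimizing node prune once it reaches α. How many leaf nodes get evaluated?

C [α=-∞,β=+∞]: v=18
D [α=-∞,β=18]: v=18 after child 2 ≥ β → β-cutoff, skip 2
B [α=-∞,β=+∞]: v=18
F [α=18,β=+∞]: v=20
G [α=18,β=20]: v=14
E [α=18,β=+∞]: v=14 after child 2 ≤ α → α-cutoff, skip 1
Root [α=-∞,β=+∞]: v=18
Leaves evaluated: 11 of 14.

11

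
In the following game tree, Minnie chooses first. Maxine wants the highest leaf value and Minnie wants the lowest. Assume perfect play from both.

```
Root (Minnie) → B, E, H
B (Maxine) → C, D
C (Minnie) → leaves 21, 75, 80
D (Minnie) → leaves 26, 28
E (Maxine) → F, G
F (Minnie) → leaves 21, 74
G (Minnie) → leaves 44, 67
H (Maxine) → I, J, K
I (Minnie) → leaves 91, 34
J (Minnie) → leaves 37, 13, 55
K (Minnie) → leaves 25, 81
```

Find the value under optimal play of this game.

26

C (Minnie): min(21, 75, 80) = 21
D (Minnie): min(26, 28) = 26
B (Maxine): max(21, 26) = 26
F (Minnie): min(21, 74) = 21
G (Minnie): min(44, 67) = 44
E (Maxine): max(21, 44) = 44
I (Minnie): min(91, 34) = 34
J (Minnie): min(37, 13, 55) = 13
K (Minnie): min(25, 81) = 25
H (Maxine): max(34, 13, 25) = 34
Root (Minnie): min(26, 44, 34) = 26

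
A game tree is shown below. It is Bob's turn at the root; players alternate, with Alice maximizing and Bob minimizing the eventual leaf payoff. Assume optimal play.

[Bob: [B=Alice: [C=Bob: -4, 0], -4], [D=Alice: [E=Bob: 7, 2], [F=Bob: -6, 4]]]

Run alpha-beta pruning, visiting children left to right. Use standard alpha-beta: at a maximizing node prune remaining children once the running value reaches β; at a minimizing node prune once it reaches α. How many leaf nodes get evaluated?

C [α=-∞,β=+∞]: v=-4
B [α=-∞,β=+∞]: v=-4
E [α=-∞,β=-4]: v=2
D [α=-∞,β=-4]: v=2 after child 1 ≥ β → β-cutoff, skip 1
Root [α=-∞,β=+∞]: v=-4
Leaves evaluated: 5 of 7.

5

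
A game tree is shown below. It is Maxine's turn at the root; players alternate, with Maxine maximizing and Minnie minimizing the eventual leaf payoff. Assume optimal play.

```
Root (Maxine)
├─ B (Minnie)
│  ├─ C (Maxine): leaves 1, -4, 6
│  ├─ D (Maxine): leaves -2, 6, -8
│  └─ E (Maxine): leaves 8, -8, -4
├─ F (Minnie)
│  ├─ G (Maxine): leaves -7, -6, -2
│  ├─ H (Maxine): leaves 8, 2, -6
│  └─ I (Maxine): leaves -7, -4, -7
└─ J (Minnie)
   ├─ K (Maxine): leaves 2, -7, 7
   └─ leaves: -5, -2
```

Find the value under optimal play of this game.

C (Maxine): max(1, -4, 6) = 6
D (Maxine): max(-2, 6, -8) = 6
E (Maxine): max(8, -8, -4) = 8
B (Minnie): min(6, 6, 8) = 6
G (Maxine): max(-7, -6, -2) = -2
H (Maxine): max(8, 2, -6) = 8
I (Maxine): max(-7, -4, -7) = -4
F (Minnie): min(-2, 8, -4) = -4
K (Maxine): max(2, -7, 7) = 7
J (Minnie): min(7, -5, -2) = -5
Root (Maxine): max(6, -4, -5) = 6

6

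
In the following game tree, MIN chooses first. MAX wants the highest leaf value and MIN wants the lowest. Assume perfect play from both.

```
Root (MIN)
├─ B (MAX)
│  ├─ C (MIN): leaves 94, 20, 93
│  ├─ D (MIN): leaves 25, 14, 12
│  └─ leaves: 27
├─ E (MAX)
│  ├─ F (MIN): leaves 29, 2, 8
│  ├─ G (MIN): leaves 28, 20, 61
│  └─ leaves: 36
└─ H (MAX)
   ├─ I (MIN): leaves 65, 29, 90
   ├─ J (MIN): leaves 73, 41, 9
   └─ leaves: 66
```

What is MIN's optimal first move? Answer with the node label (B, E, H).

B

C (MIN): min(94, 20, 93) = 20
D (MIN): min(25, 14, 12) = 12
B (MAX): max(20, 12, 27) = 27
F (MIN): min(29, 2, 8) = 2
G (MIN): min(28, 20, 61) = 20
E (MAX): max(2, 20, 36) = 36
I (MIN): min(65, 29, 90) = 29
J (MIN): min(73, 41, 9) = 9
H (MAX): max(29, 9, 66) = 66
Root (MIN): min(27, 36, 66) = 27
MIN picks the child with the lowest value: B (value 27).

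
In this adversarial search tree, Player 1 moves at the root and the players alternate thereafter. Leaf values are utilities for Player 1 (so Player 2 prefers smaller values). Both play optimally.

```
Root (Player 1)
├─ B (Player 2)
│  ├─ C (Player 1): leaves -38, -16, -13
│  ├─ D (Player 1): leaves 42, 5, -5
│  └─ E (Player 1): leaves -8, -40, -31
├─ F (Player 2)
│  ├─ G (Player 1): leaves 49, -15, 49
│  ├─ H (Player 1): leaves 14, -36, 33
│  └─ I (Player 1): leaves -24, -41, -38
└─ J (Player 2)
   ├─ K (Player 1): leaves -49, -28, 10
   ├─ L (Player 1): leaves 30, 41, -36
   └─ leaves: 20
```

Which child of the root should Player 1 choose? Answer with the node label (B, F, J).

J

C (Player 1): max(-38, -16, -13) = -13
D (Player 1): max(42, 5, -5) = 42
E (Player 1): max(-8, -40, -31) = -8
B (Player 2): min(-13, 42, -8) = -13
G (Player 1): max(49, -15, 49) = 49
H (Player 1): max(14, -36, 33) = 33
I (Player 1): max(-24, -41, -38) = -24
F (Player 2): min(49, 33, -24) = -24
K (Player 1): max(-49, -28, 10) = 10
L (Player 1): max(30, 41, -36) = 41
J (Player 2): min(10, 41, 20) = 10
Root (Player 1): max(-13, -24, 10) = 10
Player 1 picks the child with the highest value: J (value 10).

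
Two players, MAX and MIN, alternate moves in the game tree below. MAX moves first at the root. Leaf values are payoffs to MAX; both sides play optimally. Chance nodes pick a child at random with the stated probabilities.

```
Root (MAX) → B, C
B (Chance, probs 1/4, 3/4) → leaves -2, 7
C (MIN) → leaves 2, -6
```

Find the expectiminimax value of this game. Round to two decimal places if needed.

B (Chance): 1/4·-2 + 3/4·7 = 4.75
C (MIN): min(2, -6) = -6
Root (MAX): max(4.75, -6) = 4.75

4.75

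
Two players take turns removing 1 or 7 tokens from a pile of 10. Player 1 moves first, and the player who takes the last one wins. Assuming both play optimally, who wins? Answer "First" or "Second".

Mark each pile size as W (mover wins) or L (mover loses):
i:   0  1  2  3  4  5  6  7  8  9 10
     L  W  L  W  L  W  L  W  L  W  L
Position 10 is L, so the second player wins.

Second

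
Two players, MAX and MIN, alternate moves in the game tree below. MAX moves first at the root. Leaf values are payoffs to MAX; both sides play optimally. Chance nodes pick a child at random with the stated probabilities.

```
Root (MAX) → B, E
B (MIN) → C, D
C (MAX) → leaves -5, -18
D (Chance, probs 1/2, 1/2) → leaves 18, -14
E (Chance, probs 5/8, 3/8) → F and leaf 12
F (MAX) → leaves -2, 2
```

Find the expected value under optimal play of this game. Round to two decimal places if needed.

C (MAX): max(-5, -18) = -5
D (Chance): 1/2·18 + 1/2·-14 = 2
B (MIN): min(-5, 2) = -5
F (MAX): max(-2, 2) = 2
E (Chance): 5/8·2 + 3/8·12 = 5.75
Root (MAX): max(-5, 5.75) = 5.75

5.75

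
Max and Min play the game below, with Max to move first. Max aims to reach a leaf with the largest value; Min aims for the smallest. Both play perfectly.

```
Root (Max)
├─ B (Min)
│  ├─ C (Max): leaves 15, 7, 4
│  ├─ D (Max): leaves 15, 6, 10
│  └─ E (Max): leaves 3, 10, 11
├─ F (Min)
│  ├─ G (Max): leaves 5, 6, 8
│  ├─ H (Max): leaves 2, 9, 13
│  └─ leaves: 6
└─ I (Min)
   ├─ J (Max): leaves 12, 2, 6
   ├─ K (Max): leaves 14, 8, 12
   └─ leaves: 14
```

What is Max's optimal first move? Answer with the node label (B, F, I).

I

C (Max): max(15, 7, 4) = 15
D (Max): max(15, 6, 10) = 15
E (Max): max(3, 10, 11) = 11
B (Min): min(15, 15, 11) = 11
G (Max): max(5, 6, 8) = 8
H (Max): max(2, 9, 13) = 13
F (Min): min(8, 13, 6) = 6
J (Max): max(12, 2, 6) = 12
K (Max): max(14, 8, 12) = 14
I (Min): min(12, 14, 14) = 12
Root (Max): max(11, 6, 12) = 12
Max picks the child with the highest value: I (value 12).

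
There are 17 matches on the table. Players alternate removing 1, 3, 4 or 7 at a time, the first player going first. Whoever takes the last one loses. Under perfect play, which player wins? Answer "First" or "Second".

Compute winning (W) and losing (L) positions by backward induction:
i:   0  1  2  3  4  5  6  7  8  9 10 11 12 13 14 15 16 17
     W  L  W  L  W  W  W  W  W  L  W  L  W  W  W  W  W  L
Position 17 is L, so the second player wins.

Second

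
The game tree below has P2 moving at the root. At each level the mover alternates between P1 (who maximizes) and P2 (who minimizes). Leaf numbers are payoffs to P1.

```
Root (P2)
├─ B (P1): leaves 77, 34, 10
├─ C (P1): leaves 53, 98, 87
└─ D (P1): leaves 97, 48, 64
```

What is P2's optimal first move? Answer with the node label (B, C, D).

B

B (P1): max(77, 34, 10) = 77
C (P1): max(53, 98, 87) = 98
D (P1): max(97, 48, 64) = 97
Root (P2): min(77, 98, 97) = 77
P2 picks the child with the lowest value: B (value 77).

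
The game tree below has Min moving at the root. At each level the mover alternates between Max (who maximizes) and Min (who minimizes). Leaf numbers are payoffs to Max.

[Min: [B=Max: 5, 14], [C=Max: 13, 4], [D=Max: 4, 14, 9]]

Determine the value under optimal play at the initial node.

13

B (Max): max(5, 14) = 14
C (Max): max(13, 4) = 13
D (Max): max(4, 14, 9) = 14
Root (Min): min(14, 13, 14) = 13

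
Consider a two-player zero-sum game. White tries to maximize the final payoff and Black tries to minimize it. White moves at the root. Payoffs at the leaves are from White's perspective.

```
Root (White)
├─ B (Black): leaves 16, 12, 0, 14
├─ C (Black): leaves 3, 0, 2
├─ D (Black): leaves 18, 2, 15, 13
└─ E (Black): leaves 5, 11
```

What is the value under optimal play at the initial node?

B (Black): min(16, 12, 0, 14) = 0
C (Black): min(3, 0, 2) = 0
D (Black): min(18, 2, 15, 13) = 2
E (Black): min(5, 11) = 5
Root (White): max(0, 0, 2, 5) = 5

5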